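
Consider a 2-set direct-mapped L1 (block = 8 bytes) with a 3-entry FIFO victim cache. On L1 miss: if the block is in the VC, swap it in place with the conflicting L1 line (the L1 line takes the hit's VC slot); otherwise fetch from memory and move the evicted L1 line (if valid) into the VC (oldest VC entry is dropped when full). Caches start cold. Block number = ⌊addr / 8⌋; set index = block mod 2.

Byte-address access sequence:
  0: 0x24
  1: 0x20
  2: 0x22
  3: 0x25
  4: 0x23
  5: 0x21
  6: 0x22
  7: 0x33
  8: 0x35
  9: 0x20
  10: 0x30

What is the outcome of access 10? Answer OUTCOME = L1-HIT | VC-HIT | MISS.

OUTCOME = VC-HIT

#0 0x24→b4/s0 MISS; vc=[]
#1 0x20→b4/s0 L1-HIT; vc=[]
#2 0x22→b4/s0 L1-HIT; vc=[]
#3 0x25→b4/s0 L1-HIT; vc=[]
#4 0x23→b4/s0 L1-HIT; vc=[]
#5 0x21→b4/s0 L1-HIT; vc=[]
#6 0x22→b4/s0 L1-HIT; vc=[]
#7 0x33→b6/s0 MISS; vc=[4]
#8 0x35→b6/s0 L1-HIT; vc=[4]
#9 0x20→b4/s0 VC-HIT; vc=[6]
#10 0x30→b6/s0 VC-HIT; vc=[4]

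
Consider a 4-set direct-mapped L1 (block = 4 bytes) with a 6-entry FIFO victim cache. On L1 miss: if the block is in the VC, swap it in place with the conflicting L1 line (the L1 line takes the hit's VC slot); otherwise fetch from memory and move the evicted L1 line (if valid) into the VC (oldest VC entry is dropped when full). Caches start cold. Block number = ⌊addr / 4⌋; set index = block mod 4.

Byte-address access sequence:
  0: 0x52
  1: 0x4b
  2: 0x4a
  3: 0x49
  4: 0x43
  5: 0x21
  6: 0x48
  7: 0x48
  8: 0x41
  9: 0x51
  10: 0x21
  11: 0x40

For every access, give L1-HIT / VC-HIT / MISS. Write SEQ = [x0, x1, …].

  [0] addr=0x52 blk=20 s=0: MISS | VC []
  [1] addr=0x4b blk=18 s=2: MISS | VC []
  [2] addr=0x4a blk=18 s=2: L1-HIT | VC []
  [3] addr=0x49 blk=18 s=2: L1-HIT | VC []
  [4] addr=0x43 blk=16 s=0: MISS | VC [20]
  [5] addr=0x21 blk=8 s=0: MISS | VC [20, 16]
  [6] addr=0x48 blk=18 s=2: L1-HIT | VC [20, 16]
  [7] addr=0x48 blk=18 s=2: L1-HIT | VC [20, 16]
  [8] addr=0x41 blk=16 s=0: VC-HIT | VC [20, 8]
  [9] addr=0x51 blk=20 s=0: VC-HIT | VC [16, 8]
  [10] addr=0x21 blk=8 s=0: VC-HIT | VC [16, 20]
  [11] addr=0x40 blk=16 s=0: VC-HIT | VC [8, 20]

SEQ = [MISS, MISS, L1-HIT, L1-HIT, MISS, MISS, L1-HIT, L1-HIT, VC-HIT, VC-HIT, VC-HIT, VC-HIT]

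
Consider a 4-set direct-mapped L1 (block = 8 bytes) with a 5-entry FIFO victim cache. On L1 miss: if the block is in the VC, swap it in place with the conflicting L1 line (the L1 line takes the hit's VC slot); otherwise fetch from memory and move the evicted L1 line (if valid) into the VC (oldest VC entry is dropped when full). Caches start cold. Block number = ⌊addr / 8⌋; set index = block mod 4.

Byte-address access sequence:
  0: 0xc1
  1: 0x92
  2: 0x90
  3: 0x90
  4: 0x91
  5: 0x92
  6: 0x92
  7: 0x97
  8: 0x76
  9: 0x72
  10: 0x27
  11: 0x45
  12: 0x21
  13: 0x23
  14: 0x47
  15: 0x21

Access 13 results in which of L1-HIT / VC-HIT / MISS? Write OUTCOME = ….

OUTCOME = L1-HIT

#0 0xc1→b24/s0 MISS; vc=[]
#1 0x92→b18/s2 MISS; vc=[]
#2 0x90→b18/s2 L1-HIT; vc=[]
#3 0x90→b18/s2 L1-HIT; vc=[]
#4 0x91→b18/s2 L1-HIT; vc=[]
#5 0x92→b18/s2 L1-HIT; vc=[]
#6 0x92→b18/s2 L1-HIT; vc=[]
#7 0x97→b18/s2 L1-HIT; vc=[]
#8 0x76→b14/s2 MISS; vc=[18]
#9 0x72→b14/s2 L1-HIT; vc=[18]
#10 0x27→b4/s0 MISS; vc=[18,24]
#11 0x45→b8/s0 MISS; vc=[18,24,4]
#12 0x21→b4/s0 VC-HIT; vc=[18,24,8]
#13 0x23→b4/s0 L1-HIT; vc=[18,24,8]
#14 0x47→b8/s0 VC-HIT; vc=[18,24,4]
#15 0x21→b4/s0 VC-HIT; vc=[18,24,8]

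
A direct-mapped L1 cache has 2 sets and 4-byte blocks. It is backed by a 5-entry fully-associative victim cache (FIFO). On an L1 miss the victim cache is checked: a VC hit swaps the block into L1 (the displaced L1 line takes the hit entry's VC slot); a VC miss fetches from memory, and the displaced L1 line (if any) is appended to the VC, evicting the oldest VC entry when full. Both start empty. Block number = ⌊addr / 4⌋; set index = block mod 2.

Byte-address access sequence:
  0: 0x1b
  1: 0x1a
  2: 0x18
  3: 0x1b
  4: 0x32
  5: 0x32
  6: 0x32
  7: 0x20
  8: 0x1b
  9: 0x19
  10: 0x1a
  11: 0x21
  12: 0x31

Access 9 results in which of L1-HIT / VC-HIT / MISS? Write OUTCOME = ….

  [0] addr=0x1b blk=6 s=0: MISS | VC []
  [1] addr=0x1a blk=6 s=0: L1-HIT | VC []
  [2] addr=0x18 blk=6 s=0: L1-HIT | VC []
  [3] addr=0x1b blk=6 s=0: L1-HIT | VC []
  [4] addr=0x32 blk=12 s=0: MISS | VC [6]
  [5] addr=0x32 blk=12 s=0: L1-HIT | VC [6]
  [6] addr=0x32 blk=12 s=0: L1-HIT | VC [6]
  [7] addr=0x20 blk=8 s=0: MISS | VC [6, 12]
  [8] addr=0x1b blk=6 s=0: VC-HIT | VC [8, 12]
  [9] addr=0x19 blk=6 s=0: L1-HIT | VC [8, 12]
  [10] addr=0x1a blk=6 s=0: L1-HIT | VC [8, 12]
  [11] addr=0x21 blk=8 s=0: VC-HIT | VC [6, 12]
  [12] addr=0x31 blk=12 s=0: VC-HIT | VC [6, 8]

OUTCOME = L1-HIT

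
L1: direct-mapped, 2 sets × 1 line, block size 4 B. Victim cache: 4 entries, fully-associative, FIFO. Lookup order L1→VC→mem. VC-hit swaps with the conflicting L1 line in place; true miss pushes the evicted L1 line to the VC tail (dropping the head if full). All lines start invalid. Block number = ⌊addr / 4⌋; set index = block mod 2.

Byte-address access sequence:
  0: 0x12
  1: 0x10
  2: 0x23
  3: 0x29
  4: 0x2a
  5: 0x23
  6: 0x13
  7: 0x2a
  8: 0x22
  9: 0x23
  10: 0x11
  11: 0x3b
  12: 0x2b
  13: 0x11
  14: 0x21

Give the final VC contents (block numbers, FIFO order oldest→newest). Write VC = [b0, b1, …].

VC = [14, 4, 10]

#0 0x12→b4/s0 MISS; vc=[]
#1 0x10→b4/s0 L1-HIT; vc=[]
#2 0x23→b8/s0 MISS; vc=[4]
#3 0x29→b10/s0 MISS; vc=[4,8]
#4 0x2a→b10/s0 L1-HIT; vc=[4,8]
#5 0x23→b8/s0 VC-HIT; vc=[4,10]
#6 0x13→b4/s0 VC-HIT; vc=[8,10]
#7 0x2a→b10/s0 VC-HIT; vc=[8,4]
#8 0x22→b8/s0 VC-HIT; vc=[10,4]
#9 0x23→b8/s0 L1-HIT; vc=[10,4]
#10 0x11→b4/s0 VC-HIT; vc=[10,8]
#11 0x3b→b14/s0 MISS; vc=[10,8,4]
#12 0x2b→b10/s0 VC-HIT; vc=[14,8,4]
#13 0x11→b4/s0 VC-HIT; vc=[14,8,10]
#14 0x21→b8/s0 VC-HIT; vc=[14,4,10]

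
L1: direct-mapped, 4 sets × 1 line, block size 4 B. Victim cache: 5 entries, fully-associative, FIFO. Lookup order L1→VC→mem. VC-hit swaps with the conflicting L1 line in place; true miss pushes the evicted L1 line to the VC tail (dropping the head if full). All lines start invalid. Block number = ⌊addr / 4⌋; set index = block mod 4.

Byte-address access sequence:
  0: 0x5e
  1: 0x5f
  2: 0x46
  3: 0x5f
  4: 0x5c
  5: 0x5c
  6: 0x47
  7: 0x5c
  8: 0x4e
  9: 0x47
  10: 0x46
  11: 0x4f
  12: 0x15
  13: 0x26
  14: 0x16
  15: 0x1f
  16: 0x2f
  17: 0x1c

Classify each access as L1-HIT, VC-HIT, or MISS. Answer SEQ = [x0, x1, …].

0: 0x5e (blk 23, set 3) → MISS  vc=[]
1: 0x5f (blk 23, set 3) → L1-HIT  vc=[]
2: 0x46 (blk 17, set 1) → MISS  vc=[]
3: 0x5f (blk 23, set 3) → L1-HIT  vc=[]
4: 0x5c (blk 23, set 3) → L1-HIT  vc=[]
5: 0x5c (blk 23, set 3) → L1-HIT  vc=[]
6: 0x47 (blk 17, set 1) → L1-HIT  vc=[]
7: 0x5c (blk 23, set 3) → L1-HIT  vc=[]
8: 0x4e (blk 19, set 3) → MISS  vc=[23]
9: 0x47 (blk 17, set 1) → L1-HIT  vc=[23]
10: 0x46 (blk 17, set 1) → L1-HIT  vc=[23]
11: 0x4f (blk 19, set 3) → L1-HIT  vc=[23]
12: 0x15 (blk 5, set 1) → MISS  vc=[23, 17]
13: 0x26 (blk 9, set 1) → MISS  vc=[23, 17, 5]
14: 0x16 (blk 5, set 1) → VC-HIT  vc=[23, 17, 9]
15: 0x1f (blk 7, set 3) → MISS  vc=[23, 17, 9, 19]
16: 0x2f (blk 11, set 3) → MISS  vc=[23, 17, 9, 19, 7]
17: 0x1c (blk 7, set 3) → VC-HIT  vc=[23, 17, 9, 19, 11]

SEQ = [MISS, L1-HIT, MISS, L1-HIT, L1-HIT, L1-HIT, L1-HIT, L1-HIT, MISS, L1-HIT, L1-HIT, L1-HIT, MISS, MISS, VC-HIT, MISS, MISS, VC-HIT]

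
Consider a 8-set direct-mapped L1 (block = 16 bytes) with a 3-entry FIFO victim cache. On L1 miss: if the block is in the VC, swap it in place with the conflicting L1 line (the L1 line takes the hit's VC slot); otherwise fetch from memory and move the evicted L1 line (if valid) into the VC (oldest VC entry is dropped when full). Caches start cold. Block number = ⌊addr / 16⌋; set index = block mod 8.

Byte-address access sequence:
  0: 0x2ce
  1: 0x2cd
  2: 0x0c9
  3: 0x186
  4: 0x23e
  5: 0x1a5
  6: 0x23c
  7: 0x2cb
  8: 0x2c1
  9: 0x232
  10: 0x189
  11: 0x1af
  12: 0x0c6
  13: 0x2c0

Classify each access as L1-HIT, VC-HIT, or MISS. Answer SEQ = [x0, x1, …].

#0 0x2ce→b44/s4 MISS; vc=[]
#1 0x2cd→b44/s4 L1-HIT; vc=[]
#2 0xc9→b12/s4 MISS; vc=[44]
#3 0x186→b24/s0 MISS; vc=[44]
#4 0x23e→b35/s3 MISS; vc=[44]
#5 0x1a5→b26/s2 MISS; vc=[44]
#6 0x23c→b35/s3 L1-HIT; vc=[44]
#7 0x2cb→b44/s4 VC-HIT; vc=[12]
#8 0x2c1→b44/s4 L1-HIT; vc=[12]
#9 0x232→b35/s3 L1-HIT; vc=[12]
#10 0x189→b24/s0 L1-HIT; vc=[12]
#11 0x1af→b26/s2 L1-HIT; vc=[12]
#12 0xc6→b12/s4 VC-HIT; vc=[44]
#13 0x2c0→b44/s4 VC-HIT; vc=[12]

SEQ = [MISS, L1-HIT, MISS, MISS, MISS, MISS, L1-HIT, VC-HIT, L1-HIT, L1-HIT, L1-HIT, L1-HIT, VC-HIT, VC-HIT]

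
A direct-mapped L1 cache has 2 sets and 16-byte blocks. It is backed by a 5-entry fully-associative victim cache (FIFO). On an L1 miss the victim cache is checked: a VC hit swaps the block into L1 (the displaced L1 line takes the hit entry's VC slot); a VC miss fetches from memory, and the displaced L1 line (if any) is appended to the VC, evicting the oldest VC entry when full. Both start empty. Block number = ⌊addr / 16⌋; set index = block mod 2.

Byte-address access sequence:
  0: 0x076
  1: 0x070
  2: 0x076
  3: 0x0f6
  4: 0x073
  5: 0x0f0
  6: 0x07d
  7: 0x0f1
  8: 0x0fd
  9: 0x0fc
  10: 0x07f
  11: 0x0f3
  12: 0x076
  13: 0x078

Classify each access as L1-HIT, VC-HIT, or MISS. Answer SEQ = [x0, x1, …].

  [0] addr=0x76 blk=7 s=1: MISS | VC []
  [1] addr=0x70 blk=7 s=1: L1-HIT | VC []
  [2] addr=0x76 blk=7 s=1: L1-HIT | VC []
  [3] addr=0xf6 blk=15 s=1: MISS | VC [7]
  [4] addr=0x73 blk=7 s=1: VC-HIT | VC [15]
  [5] addr=0xf0 blk=15 s=1: VC-HIT | VC [7]
  [6] addr=0x7d blk=7 s=1: VC-HIT | VC [15]
  [7] addr=0xf1 blk=15 s=1: VC-HIT | VC [7]
  [8] addr=0xfd blk=15 s=1: L1-HIT | VC [7]
  [9] addr=0xfc blk=15 s=1: L1-HIT | VC [7]
  [10] addr=0x7f blk=7 s=1: VC-HIT | VC [15]
  [11] addr=0xf3 blk=15 s=1: VC-HIT | VC [7]
  [12] addr=0x76 blk=7 s=1: VC-HIT | VC [15]
  [13] addr=0x78 blk=7 s=1: L1-HIT | VC [15]

SEQ = [MISS, L1-HIT, L1-HIT, MISS, VC-HIT, VC-HIT, VC-HIT, VC-HIT, L1-HIT, L1-HIT, VC-HIT, VC-HIT, VC-HIT, L1-HIT]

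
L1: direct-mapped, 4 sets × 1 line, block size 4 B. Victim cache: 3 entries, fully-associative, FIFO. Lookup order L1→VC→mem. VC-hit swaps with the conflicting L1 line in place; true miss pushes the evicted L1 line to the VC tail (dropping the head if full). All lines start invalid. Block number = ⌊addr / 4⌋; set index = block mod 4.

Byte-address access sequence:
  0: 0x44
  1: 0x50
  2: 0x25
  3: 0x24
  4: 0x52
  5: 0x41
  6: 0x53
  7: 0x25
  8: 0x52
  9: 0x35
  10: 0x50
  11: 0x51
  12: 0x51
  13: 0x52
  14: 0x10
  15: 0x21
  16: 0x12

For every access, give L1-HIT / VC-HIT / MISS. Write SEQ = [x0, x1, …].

  [0] addr=0x44 blk=17 s=1: MISS | VC []
  [1] addr=0x50 blk=20 s=0: MISS | VC []
  [2] addr=0x25 blk=9 s=1: MISS | VC [17]
  [3] addr=0x24 blk=9 s=1: L1-HIT | VC [17]
  [4] addr=0x52 blk=20 s=0: L1-HIT | VC [17]
  [5] addr=0x41 blk=16 s=0: MISS | VC [17, 20]
  [6] addr=0x53 blk=20 s=0: VC-HIT | VC [17, 16]
  [7] addr=0x25 blk=9 s=1: L1-HIT | VC [17, 16]
  [8] addr=0x52 blk=20 s=0: L1-HIT | VC [17, 16]
  [9] addr=0x35 blk=13 s=1: MISS | VC [17, 16, 9]
  [10] addr=0x50 blk=20 s=0: L1-HIT | VC [17, 16, 9]
  [11] addr=0x51 blk=20 s=0: L1-HIT | VC [17, 16, 9]
  [12] addr=0x51 blk=20 s=0: L1-HIT | VC [17, 16, 9]
  [13] addr=0x52 blk=20 s=0: L1-HIT | VC [17, 16, 9]
  [14] addr=0x10 blk=4 s=0: MISS | VC [16, 9, 20]
  [15] addr=0x21 blk=8 s=0: MISS | VC [9, 20, 4]
  [16] addr=0x12 blk=4 s=0: VC-HIT | VC [9, 20, 8]

SEQ = [MISS, MISS, MISS, L1-HIT, L1-HIT, MISS, VC-HIT, L1-HIT, L1-HIT, MISS, L1-HIT, L1-HIT, L1-HIT, L1-HIT, MISS, MISS, VC-HIT]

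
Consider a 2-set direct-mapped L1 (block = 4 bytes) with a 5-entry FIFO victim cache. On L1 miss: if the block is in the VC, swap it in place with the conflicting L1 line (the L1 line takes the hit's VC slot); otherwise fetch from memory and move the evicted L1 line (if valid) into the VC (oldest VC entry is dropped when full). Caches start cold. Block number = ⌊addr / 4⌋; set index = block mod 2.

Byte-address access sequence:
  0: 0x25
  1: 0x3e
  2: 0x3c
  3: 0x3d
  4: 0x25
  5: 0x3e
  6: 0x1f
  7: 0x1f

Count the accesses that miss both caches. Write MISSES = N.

MISSES = 3

  [0] addr=0x25 blk=9 s=1: MISS | VC []
  [1] addr=0x3e blk=15 s=1: MISS | VC [9]
  [2] addr=0x3c blk=15 s=1: L1-HIT | VC [9]
  [3] addr=0x3d blk=15 s=1: L1-HIT | VC [9]
  [4] addr=0x25 blk=9 s=1: VC-HIT | VC [15]
  [5] addr=0x3e blk=15 s=1: VC-HIT | VC [9]
  [6] addr=0x1f blk=7 s=1: MISS | VC [9, 15]
  [7] addr=0x1f blk=7 s=1: L1-HIT | VC [9, 15]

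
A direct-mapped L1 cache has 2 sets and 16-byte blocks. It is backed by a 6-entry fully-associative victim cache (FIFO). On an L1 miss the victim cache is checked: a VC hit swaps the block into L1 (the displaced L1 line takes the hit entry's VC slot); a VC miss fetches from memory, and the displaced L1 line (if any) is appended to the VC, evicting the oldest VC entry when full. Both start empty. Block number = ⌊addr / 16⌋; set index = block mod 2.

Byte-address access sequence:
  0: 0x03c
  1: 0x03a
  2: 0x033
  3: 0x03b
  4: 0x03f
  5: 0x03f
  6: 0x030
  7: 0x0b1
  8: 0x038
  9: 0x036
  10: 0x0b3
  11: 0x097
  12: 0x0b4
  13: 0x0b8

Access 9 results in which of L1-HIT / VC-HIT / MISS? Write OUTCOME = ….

#0 0x3c→b3/s1 MISS; vc=[]
#1 0x3a→b3/s1 L1-HIT; vc=[]
#2 0x33→b3/s1 L1-HIT; vc=[]
#3 0x3b→b3/s1 L1-HIT; vc=[]
#4 0x3f→b3/s1 L1-HIT; vc=[]
#5 0x3f→b3/s1 L1-HIT; vc=[]
#6 0x30→b3/s1 L1-HIT; vc=[]
#7 0xb1→b11/s1 MISS; vc=[3]
#8 0x38→b3/s1 VC-HIT; vc=[11]
#9 0x36→b3/s1 L1-HIT; vc=[11]
#10 0xb3→b11/s1 VC-HIT; vc=[3]
#11 0x97→b9/s1 MISS; vc=[3,11]
#12 0xb4→b11/s1 VC-HIT; vc=[3,9]
#13 0xb8→b11/s1 L1-HIT; vc=[3,9]

OUTCOME = L1-HIT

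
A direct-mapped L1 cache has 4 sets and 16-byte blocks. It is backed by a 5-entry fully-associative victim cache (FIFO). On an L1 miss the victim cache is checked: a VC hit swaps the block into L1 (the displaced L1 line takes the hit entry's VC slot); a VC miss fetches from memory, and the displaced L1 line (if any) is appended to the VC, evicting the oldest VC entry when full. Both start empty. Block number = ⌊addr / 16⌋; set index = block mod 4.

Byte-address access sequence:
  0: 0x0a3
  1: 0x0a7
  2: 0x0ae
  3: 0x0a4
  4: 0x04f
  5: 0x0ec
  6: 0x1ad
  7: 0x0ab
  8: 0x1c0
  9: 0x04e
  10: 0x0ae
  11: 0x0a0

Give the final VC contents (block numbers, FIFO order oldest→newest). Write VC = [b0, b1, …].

VC = [26, 14, 28]

  [0] addr=0xa3 blk=10 s=2: MISS | VC []
  [1] addr=0xa7 blk=10 s=2: L1-HIT | VC []
  [2] addr=0xae blk=10 s=2: L1-HIT | VC []
  [3] addr=0xa4 blk=10 s=2: L1-HIT | VC []
  [4] addr=0x4f blk=4 s=0: MISS | VC []
  [5] addr=0xec blk=14 s=2: MISS | VC [10]
  [6] addr=0x1ad blk=26 s=2: MISS | VC [10, 14]
  [7] addr=0xab blk=10 s=2: VC-HIT | VC [26, 14]
  [8] addr=0x1c0 blk=28 s=0: MISS | VC [26, 14, 4]
  [9] addr=0x4e blk=4 s=0: VC-HIT | VC [26, 14, 28]
  [10] addr=0xae blk=10 s=2: L1-HIT | VC [26, 14, 28]
  [11] addr=0xa0 blk=10 s=2: L1-HIT | VC [26, 14, 28]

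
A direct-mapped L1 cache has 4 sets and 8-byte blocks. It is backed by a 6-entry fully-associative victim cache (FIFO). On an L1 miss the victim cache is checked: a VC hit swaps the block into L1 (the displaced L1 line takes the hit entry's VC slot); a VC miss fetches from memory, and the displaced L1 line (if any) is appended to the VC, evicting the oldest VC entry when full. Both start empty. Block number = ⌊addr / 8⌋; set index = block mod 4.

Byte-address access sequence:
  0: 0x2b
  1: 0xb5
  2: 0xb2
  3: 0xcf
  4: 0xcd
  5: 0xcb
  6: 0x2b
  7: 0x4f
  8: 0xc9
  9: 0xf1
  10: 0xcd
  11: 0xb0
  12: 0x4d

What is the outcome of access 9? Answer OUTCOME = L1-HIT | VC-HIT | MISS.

#0 0x2b→b5/s1 MISS; vc=[]
#1 0xb5→b22/s2 MISS; vc=[]
#2 0xb2→b22/s2 L1-HIT; vc=[]
#3 0xcf→b25/s1 MISS; vc=[5]
#4 0xcd→b25/s1 L1-HIT; vc=[5]
#5 0xcb→b25/s1 L1-HIT; vc=[5]
#6 0x2b→b5/s1 VC-HIT; vc=[25]
#7 0x4f→b9/s1 MISS; vc=[25,5]
#8 0xc9→b25/s1 VC-HIT; vc=[9,5]
#9 0xf1→b30/s2 MISS; vc=[9,5,22]
#10 0xcd→b25/s1 L1-HIT; vc=[9,5,22]
#11 0xb0→b22/s2 VC-HIT; vc=[9,5,30]
#12 0x4d→b9/s1 VC-HIT; vc=[25,5,30]

OUTCOME = MISS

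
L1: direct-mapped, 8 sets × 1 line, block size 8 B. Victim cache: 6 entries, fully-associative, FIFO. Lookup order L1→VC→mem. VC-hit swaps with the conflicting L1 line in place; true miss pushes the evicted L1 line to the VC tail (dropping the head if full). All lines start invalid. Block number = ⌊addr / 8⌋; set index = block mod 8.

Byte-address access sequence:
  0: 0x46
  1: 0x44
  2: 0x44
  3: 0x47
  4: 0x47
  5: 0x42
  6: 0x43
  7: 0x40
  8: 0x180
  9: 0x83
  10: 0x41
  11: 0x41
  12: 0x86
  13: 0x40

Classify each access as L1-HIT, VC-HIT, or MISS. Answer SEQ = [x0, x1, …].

#0 0x46→b8/s0 MISS; vc=[]
#1 0x44→b8/s0 L1-HIT; vc=[]
#2 0x44→b8/s0 L1-HIT; vc=[]
#3 0x47→b8/s0 L1-HIT; vc=[]
#4 0x47→b8/s0 L1-HIT; vc=[]
#5 0x42→b8/s0 L1-HIT; vc=[]
#6 0x43→b8/s0 L1-HIT; vc=[]
#7 0x40→b8/s0 L1-HIT; vc=[]
#8 0x180→b48/s0 MISS; vc=[8]
#9 0x83→b16/s0 MISS; vc=[8,48]
#10 0x41→b8/s0 VC-HIT; vc=[16,48]
#11 0x41→b8/s0 L1-HIT; vc=[16,48]
#12 0x86→b16/s0 VC-HIT; vc=[8,48]
#13 0x40→b8/s0 VC-HIT; vc=[16,48]

SEQ = [MISS, L1-HIT, L1-HIT, L1-HIT, L1-HIT, L1-HIT, L1-HIT, L1-HIT, MISS, MISS, VC-HIT, L1-HIT, VC-HIT, VC-HIT]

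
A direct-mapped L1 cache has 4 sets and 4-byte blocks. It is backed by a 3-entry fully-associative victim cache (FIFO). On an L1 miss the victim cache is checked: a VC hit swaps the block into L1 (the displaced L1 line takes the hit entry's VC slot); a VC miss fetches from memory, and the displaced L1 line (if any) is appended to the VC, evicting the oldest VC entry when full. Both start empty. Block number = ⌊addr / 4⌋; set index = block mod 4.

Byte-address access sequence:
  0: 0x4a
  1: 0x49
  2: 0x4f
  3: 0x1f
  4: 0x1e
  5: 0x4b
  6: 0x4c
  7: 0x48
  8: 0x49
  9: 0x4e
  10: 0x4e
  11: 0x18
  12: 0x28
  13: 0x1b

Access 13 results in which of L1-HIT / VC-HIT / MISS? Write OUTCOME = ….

OUTCOME = VC-HIT

  [0] addr=0x4a blk=18 s=2: MISS | VC []
  [1] addr=0x49 blk=18 s=2: L1-HIT | VC []
  [2] addr=0x4f blk=19 s=3: MISS | VC []
  [3] addr=0x1f blk=7 s=3: MISS | VC [19]
  [4] addr=0x1e blk=7 s=3: L1-HIT | VC [19]
  [5] addr=0x4b blk=18 s=2: L1-HIT | VC [19]
  [6] addr=0x4c blk=19 s=3: VC-HIT | VC [7]
  [7] addr=0x48 blk=18 s=2: L1-HIT | VC [7]
  [8] addr=0x49 blk=18 s=2: L1-HIT | VC [7]
  [9] addr=0x4e blk=19 s=3: L1-HIT | VC [7]
  [10] addr=0x4e blk=19 s=3: L1-HIT | VC [7]
  [11] addr=0x18 blk=6 s=2: MISS | VC [7, 18]
  [12] addr=0x28 blk=10 s=2: MISS | VC [7, 18, 6]
  [13] addr=0x1b blk=6 s=2: VC-HIT | VC [7, 18, 10]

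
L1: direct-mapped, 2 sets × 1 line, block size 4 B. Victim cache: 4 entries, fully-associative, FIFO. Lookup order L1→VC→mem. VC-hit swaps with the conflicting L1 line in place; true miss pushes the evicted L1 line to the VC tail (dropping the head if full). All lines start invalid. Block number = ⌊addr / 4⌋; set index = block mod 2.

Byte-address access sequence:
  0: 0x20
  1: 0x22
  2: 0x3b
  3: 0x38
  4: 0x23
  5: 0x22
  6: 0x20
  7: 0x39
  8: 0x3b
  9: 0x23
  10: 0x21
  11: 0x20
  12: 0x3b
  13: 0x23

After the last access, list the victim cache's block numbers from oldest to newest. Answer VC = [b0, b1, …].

0: 0x20 (blk 8, set 0) → MISS  vc=[]
1: 0x22 (blk 8, set 0) → L1-HIT  vc=[]
2: 0x3b (blk 14, set 0) → MISS  vc=[8]
3: 0x38 (blk 14, set 0) → L1-HIT  vc=[8]
4: 0x23 (blk 8, set 0) → VC-HIT  vc=[14]
5: 0x22 (blk 8, set 0) → L1-HIT  vc=[14]
6: 0x20 (blk 8, set 0) → L1-HIT  vc=[14]
7: 0x39 (blk 14, set 0) → VC-HIT  vc=[8]
8: 0x3b (blk 14, set 0) → L1-HIT  vc=[8]
9: 0x23 (blk 8, set 0) → VC-HIT  vc=[14]
10: 0x21 (blk 8, set 0) → L1-HIT  vc=[14]
11: 0x20 (blk 8, set 0) → L1-HIT  vc=[14]
12: 0x3b (blk 14, set 0) → VC-HIT  vc=[8]
13: 0x23 (blk 8, set 0) → VC-HIT  vc=[14]

VC = [14]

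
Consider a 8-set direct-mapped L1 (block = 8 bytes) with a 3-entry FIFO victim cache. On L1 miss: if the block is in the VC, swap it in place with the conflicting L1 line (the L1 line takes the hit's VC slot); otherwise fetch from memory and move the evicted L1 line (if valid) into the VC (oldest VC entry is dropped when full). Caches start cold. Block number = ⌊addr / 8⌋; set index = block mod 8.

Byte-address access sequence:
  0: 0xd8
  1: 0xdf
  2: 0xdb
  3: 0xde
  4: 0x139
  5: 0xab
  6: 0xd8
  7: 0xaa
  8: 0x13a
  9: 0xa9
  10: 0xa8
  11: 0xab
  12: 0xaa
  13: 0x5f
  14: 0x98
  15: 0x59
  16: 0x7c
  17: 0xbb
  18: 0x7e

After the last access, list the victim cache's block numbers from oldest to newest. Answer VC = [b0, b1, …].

#0 0xd8→b27/s3 MISS; vc=[]
#1 0xdf→b27/s3 L1-HIT; vc=[]
#2 0xdb→b27/s3 L1-HIT; vc=[]
#3 0xde→b27/s3 L1-HIT; vc=[]
#4 0x139→b39/s7 MISS; vc=[]
#5 0xab→b21/s5 MISS; vc=[]
#6 0xd8→b27/s3 L1-HIT; vc=[]
#7 0xaa→b21/s5 L1-HIT; vc=[]
#8 0x13a→b39/s7 L1-HIT; vc=[]
#9 0xa9→b21/s5 L1-HIT; vc=[]
#10 0xa8→b21/s5 L1-HIT; vc=[]
#11 0xab→b21/s5 L1-HIT; vc=[]
#12 0xaa→b21/s5 L1-HIT; vc=[]
#13 0x5f→b11/s3 MISS; vc=[27]
#14 0x98→b19/s3 MISS; vc=[27,11]
#15 0x59→b11/s3 VC-HIT; vc=[27,19]
#16 0x7c→b15/s7 MISS; vc=[27,19,39]
#17 0xbb→b23/s7 MISS; vc=[19,39,15]
#18 0x7e→b15/s7 VC-HIT; vc=[19,39,23]

VC = [19, 39, 23]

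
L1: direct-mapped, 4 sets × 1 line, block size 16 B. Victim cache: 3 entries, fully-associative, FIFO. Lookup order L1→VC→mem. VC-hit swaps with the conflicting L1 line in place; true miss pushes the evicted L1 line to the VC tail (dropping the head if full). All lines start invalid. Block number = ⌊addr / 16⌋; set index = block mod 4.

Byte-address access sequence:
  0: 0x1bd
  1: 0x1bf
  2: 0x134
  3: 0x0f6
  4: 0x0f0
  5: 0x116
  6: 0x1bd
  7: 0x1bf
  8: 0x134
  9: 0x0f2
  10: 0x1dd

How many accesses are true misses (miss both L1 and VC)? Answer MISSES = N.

  [0] addr=0x1bd blk=27 s=3: MISS | VC []
  [1] addr=0x1bf blk=27 s=3: L1-HIT | VC []
  [2] addr=0x134 blk=19 s=3: MISS | VC [27]
  [3] addr=0xf6 blk=15 s=3: MISS | VC [27, 19]
  [4] addr=0xf0 blk=15 s=3: L1-HIT | VC [27, 19]
  [5] addr=0x116 blk=17 s=1: MISS | VC [27, 19]
  [6] addr=0x1bd blk=27 s=3: VC-HIT | VC [15, 19]
  [7] addr=0x1bf blk=27 s=3: L1-HIT | VC [15, 19]
  [8] addr=0x134 blk=19 s=3: VC-HIT | VC [15, 27]
  [9] addr=0xf2 blk=15 s=3: VC-HIT | VC [19, 27]
  [10] addr=0x1dd blk=29 s=1: MISS | VC [19, 27, 17]

MISSES = 5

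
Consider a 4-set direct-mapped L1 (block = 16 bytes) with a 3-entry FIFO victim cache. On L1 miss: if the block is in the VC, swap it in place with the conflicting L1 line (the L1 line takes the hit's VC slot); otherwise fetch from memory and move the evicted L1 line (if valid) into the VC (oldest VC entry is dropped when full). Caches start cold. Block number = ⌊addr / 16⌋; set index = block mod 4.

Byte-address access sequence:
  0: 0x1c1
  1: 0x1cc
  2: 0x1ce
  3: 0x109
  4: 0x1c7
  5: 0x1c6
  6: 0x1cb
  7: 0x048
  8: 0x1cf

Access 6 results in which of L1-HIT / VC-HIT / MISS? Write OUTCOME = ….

#0 0x1c1→b28/s0 MISS; vc=[]
#1 0x1cc→b28/s0 L1-HIT; vc=[]
#2 0x1ce→b28/s0 L1-HIT; vc=[]
#3 0x109→b16/s0 MISS; vc=[28]
#4 0x1c7→b28/s0 VC-HIT; vc=[16]
#5 0x1c6→b28/s0 L1-HIT; vc=[16]
#6 0x1cb→b28/s0 L1-HIT; vc=[16]
#7 0x48→b4/s0 MISS; vc=[16,28]
#8 0x1cf→b28/s0 VC-HIT; vc=[16,4]

OUTCOME = L1-HIT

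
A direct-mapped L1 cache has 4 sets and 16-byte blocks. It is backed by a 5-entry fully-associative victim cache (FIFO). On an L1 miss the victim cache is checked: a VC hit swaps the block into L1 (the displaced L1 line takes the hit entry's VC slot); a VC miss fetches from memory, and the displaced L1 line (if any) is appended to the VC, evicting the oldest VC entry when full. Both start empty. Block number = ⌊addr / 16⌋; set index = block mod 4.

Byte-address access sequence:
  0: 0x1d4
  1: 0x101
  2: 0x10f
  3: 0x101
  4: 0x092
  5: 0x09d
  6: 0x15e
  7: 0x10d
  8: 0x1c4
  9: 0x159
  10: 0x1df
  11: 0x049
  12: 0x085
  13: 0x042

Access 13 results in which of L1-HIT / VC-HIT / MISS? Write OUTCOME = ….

0: 0x1d4 (blk 29, set 1) → MISS  vc=[]
1: 0x101 (blk 16, set 0) → MISS  vc=[]
2: 0x10f (blk 16, set 0) → L1-HIT  vc=[]
3: 0x101 (blk 16, set 0) → L1-HIT  vc=[]
4: 0x92 (blk 9, set 1) → MISS  vc=[29]
5: 0x9d (blk 9, set 1) → L1-HIT  vc=[29]
6: 0x15e (blk 21, set 1) → MISS  vc=[29, 9]
7: 0x10d (blk 16, set 0) → L1-HIT  vc=[29, 9]
8: 0x1c4 (blk 28, set 0) → MISS  vc=[29, 9, 16]
9: 0x159 (blk 21, set 1) → L1-HIT  vc=[29, 9, 16]
10: 0x1df (blk 29, set 1) → VC-HIT  vc=[21, 9, 16]
11: 0x49 (blk 4, set 0) → MISS  vc=[21, 9, 16, 28]
12: 0x85 (blk 8, set 0) → MISS  vc=[21, 9, 16, 28, 4]
13: 0x42 (blk 4, set 0) → VC-HIT  vc=[21, 9, 16, 28, 8]

OUTCOME = VC-HIT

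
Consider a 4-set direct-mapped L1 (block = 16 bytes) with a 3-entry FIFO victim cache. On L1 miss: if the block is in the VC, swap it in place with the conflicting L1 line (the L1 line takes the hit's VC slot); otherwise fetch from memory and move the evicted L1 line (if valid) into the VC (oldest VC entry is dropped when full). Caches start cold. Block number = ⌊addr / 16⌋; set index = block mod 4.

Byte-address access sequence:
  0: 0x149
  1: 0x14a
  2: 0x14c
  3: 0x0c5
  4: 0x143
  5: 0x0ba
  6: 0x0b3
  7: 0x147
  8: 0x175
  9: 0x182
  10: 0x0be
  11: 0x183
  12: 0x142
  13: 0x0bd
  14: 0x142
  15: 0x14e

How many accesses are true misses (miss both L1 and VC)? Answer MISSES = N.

MISSES = 5

  [0] addr=0x149 blk=20 s=0: MISS | VC []
  [1] addr=0x14a blk=20 s=0: L1-HIT | VC []
  [2] addr=0x14c blk=20 s=0: L1-HIT | VC []
  [3] addr=0xc5 blk=12 s=0: MISS | VC [20]
  [4] addr=0x143 blk=20 s=0: VC-HIT | VC [12]
  [5] addr=0xba blk=11 s=3: MISS | VC [12]
  [6] addr=0xb3 blk=11 s=3: L1-HIT | VC [12]
  [7] addr=0x147 blk=20 s=0: L1-HIT | VC [12]
  [8] addr=0x175 blk=23 s=3: MISS | VC [12, 11]
  [9] addr=0x182 blk=24 s=0: MISS | VC [12, 11, 20]
  [10] addr=0xbe blk=11 s=3: VC-HIT | VC [12, 23, 20]
  [11] addr=0x183 blk=24 s=0: L1-HIT | VC [12, 23, 20]
  [12] addr=0x142 blk=20 s=0: VC-HIT | VC [12, 23, 24]
  [13] addr=0xbd blk=11 s=3: L1-HIT | VC [12, 23, 24]
  [14] addr=0x142 blk=20 s=0: L1-HIT | VC [12, 23, 24]
  [15] addr=0x14e blk=20 s=0: L1-HIT | VC [12, 23, 24]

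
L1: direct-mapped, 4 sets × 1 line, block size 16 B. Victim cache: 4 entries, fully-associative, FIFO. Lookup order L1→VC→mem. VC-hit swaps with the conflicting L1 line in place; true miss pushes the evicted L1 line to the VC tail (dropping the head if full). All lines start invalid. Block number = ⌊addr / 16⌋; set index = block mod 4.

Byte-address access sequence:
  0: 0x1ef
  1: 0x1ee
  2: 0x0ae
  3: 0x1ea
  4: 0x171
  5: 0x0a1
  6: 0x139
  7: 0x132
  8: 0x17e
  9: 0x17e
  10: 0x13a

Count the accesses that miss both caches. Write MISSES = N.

MISSES = 4

#0 0x1ef→b30/s2 MISS; vc=[]
#1 0x1ee→b30/s2 L1-HIT; vc=[]
#2 0xae→b10/s2 MISS; vc=[30]
#3 0x1ea→b30/s2 VC-HIT; vc=[10]
#4 0x171→b23/s3 MISS; vc=[10]
#5 0xa1→b10/s2 VC-HIT; vc=[30]
#6 0x139→b19/s3 MISS; vc=[30,23]
#7 0x132→b19/s3 L1-HIT; vc=[30,23]
#8 0x17e→b23/s3 VC-HIT; vc=[30,19]
#9 0x17e→b23/s3 L1-HIT; vc=[30,19]
#10 0x13a→b19/s3 VC-HIT; vc=[30,23]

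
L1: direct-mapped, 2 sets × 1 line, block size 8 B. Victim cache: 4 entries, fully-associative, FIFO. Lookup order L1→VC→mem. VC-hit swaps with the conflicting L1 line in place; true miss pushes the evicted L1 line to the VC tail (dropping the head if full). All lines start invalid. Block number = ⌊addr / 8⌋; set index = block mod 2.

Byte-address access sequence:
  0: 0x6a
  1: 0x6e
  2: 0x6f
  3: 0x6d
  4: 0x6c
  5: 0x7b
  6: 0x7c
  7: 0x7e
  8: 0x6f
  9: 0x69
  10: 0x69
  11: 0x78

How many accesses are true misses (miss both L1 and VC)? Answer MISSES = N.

0: 0x6a (blk 13, set 1) → MISS  vc=[]
1: 0x6e (blk 13, set 1) → L1-HIT  vc=[]
2: 0x6f (blk 13, set 1) → L1-HIT  vc=[]
3: 0x6d (blk 13, set 1) → L1-HIT  vc=[]
4: 0x6c (blk 13, set 1) → L1-HIT  vc=[]
5: 0x7b (blk 15, set 1) → MISS  vc=[13]
6: 0x7c (blk 15, set 1) → L1-HIT  vc=[13]
7: 0x7e (blk 15, set 1) → L1-HIT  vc=[13]
8: 0x6f (blk 13, set 1) → VC-HIT  vc=[15]
9: 0x69 (blk 13, set 1) → L1-HIT  vc=[15]
10: 0x69 (blk 13, set 1) → L1-HIT  vc=[15]
11: 0x78 (blk 15, set 1) → VC-HIT  vc=[13]

MISSES = 2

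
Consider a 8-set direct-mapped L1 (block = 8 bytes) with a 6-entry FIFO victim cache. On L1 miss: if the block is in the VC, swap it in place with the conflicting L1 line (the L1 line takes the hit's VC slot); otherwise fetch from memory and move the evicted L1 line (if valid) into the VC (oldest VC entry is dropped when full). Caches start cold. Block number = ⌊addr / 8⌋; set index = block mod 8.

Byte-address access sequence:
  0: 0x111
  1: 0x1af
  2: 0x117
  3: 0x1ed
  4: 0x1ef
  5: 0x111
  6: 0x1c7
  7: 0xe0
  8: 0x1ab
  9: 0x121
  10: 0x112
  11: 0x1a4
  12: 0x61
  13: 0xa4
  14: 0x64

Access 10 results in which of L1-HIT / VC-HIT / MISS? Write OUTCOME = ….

OUTCOME = L1-HIT

0: 0x111 (blk 34, set 2) → MISS  vc=[]
1: 0x1af (blk 53, set 5) → MISS  vc=[]
2: 0x117 (blk 34, set 2) → L1-HIT  vc=[]
3: 0x1ed (blk 61, set 5) → MISS  vc=[53]
4: 0x1ef (blk 61, set 5) → L1-HIT  vc=[53]
5: 0x111 (blk 34, set 2) → L1-HIT  vc=[53]
6: 0x1c7 (blk 56, set 0) → MISS  vc=[53]
7: 0xe0 (blk 28, set 4) → MISS  vc=[53]
8: 0x1ab (blk 53, set 5) → VC-HIT  vc=[61]
9: 0x121 (blk 36, set 4) → MISS  vc=[61, 28]
10: 0x112 (blk 34, set 2) → L1-HIT  vc=[61, 28]
11: 0x1a4 (blk 52, set 4) → MISS  vc=[61, 28, 36]
12: 0x61 (blk 12, set 4) → MISS  vc=[61, 28, 36, 52]
13: 0xa4 (blk 20, set 4) → MISS  vc=[61, 28, 36, 52, 12]
14: 0x64 (blk 12, set 4) → VC-HIT  vc=[61, 28, 36, 52, 20]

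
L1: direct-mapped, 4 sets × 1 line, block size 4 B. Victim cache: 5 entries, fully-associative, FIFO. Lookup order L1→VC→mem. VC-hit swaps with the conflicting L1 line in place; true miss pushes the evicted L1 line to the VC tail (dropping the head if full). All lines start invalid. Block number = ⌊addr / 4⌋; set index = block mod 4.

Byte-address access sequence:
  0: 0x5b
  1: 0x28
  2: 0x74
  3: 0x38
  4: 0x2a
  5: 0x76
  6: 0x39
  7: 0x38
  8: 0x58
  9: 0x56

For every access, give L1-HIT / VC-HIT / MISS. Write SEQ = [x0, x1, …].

0: 0x5b (blk 22, set 2) → MISS  vc=[]
1: 0x28 (blk 10, set 2) → MISS  vc=[22]
2: 0x74 (blk 29, set 1) → MISS  vc=[22]
3: 0x38 (blk 14, set 2) → MISS  vc=[22, 10]
4: 0x2a (blk 10, set 2) → VC-HIT  vc=[22, 14]
5: 0x76 (blk 29, set 1) → L1-HIT  vc=[22, 14]
6: 0x39 (blk 14, set 2) → VC-HIT  vc=[22, 10]
7: 0x38 (blk 14, set 2) → L1-HIT  vc=[22, 10]
8: 0x58 (blk 22, set 2) → VC-HIT  vc=[14, 10]
9: 0x56 (blk 21, set 1) → MISS  vc=[14, 10, 29]

SEQ = [MISS, MISS, MISS, MISS, VC-HIT, L1-HIT, VC-HIT, L1-HIT, VC-HIT, MISS]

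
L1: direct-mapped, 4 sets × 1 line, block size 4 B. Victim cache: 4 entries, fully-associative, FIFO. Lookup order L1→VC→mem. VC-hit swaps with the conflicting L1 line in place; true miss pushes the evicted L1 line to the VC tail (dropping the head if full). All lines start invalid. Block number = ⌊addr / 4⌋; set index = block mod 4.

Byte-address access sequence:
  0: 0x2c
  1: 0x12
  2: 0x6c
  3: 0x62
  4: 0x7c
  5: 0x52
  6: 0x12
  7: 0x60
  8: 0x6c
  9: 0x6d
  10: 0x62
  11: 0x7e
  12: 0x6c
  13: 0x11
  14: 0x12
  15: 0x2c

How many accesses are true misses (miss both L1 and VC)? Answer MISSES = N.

MISSES = 6

#0 0x2c→b11/s3 MISS; vc=[]
#1 0x12→b4/s0 MISS; vc=[]
#2 0x6c→b27/s3 MISS; vc=[11]
#3 0x62→b24/s0 MISS; vc=[11,4]
#4 0x7c→b31/s3 MISS; vc=[11,4,27]
#5 0x52→b20/s0 MISS; vc=[11,4,27,24]
#6 0x12→b4/s0 VC-HIT; vc=[11,20,27,24]
#7 0x60→b24/s0 VC-HIT; vc=[11,20,27,4]
#8 0x6c→b27/s3 VC-HIT; vc=[11,20,31,4]
#9 0x6d→b27/s3 L1-HIT; vc=[11,20,31,4]
#10 0x62→b24/s0 L1-HIT; vc=[11,20,31,4]
#11 0x7e→b31/s3 VC-HIT; vc=[11,20,27,4]
#12 0x6c→b27/s3 VC-HIT; vc=[11,20,31,4]
#13 0x11→b4/s0 VC-HIT; vc=[11,20,31,24]
#14 0x12→b4/s0 L1-HIT; vc=[11,20,31,24]
#15 0x2c→b11/s3 VC-HIT; vc=[27,20,31,24]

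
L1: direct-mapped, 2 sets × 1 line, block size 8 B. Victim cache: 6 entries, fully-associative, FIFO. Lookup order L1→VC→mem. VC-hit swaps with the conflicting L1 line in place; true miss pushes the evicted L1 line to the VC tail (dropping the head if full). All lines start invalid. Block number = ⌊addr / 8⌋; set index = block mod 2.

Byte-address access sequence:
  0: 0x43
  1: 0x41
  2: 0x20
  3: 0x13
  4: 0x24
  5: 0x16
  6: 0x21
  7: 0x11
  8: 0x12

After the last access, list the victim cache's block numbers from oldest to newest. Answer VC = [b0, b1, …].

#0 0x43→b8/s0 MISS; vc=[]
#1 0x41→b8/s0 L1-HIT; vc=[]
#2 0x20→b4/s0 MISS; vc=[8]
#3 0x13→b2/s0 MISS; vc=[8,4]
#4 0x24→b4/s0 VC-HIT; vc=[8,2]
#5 0x16→b2/s0 VC-HIT; vc=[8,4]
#6 0x21→b4/s0 VC-HIT; vc=[8,2]
#7 0x11→b2/s0 VC-HIT; vc=[8,4]
#8 0x12→b2/s0 L1-HIT; vc=[8,4]

VC = [8, 4]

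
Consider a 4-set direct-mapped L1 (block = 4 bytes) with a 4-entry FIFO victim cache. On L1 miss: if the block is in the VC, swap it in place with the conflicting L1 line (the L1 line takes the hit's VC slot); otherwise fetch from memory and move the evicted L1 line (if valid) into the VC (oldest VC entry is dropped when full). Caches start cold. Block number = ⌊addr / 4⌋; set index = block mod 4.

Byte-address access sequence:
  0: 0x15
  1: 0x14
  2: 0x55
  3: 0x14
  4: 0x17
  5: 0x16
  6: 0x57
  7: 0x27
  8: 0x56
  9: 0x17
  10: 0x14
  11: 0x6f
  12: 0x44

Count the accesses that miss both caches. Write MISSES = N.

MISSES = 5

0: 0x15 (blk 5, set 1) → MISS  vc=[]
1: 0x14 (blk 5, set 1) → L1-HIT  vc=[]
2: 0x55 (blk 21, set 1) → MISS  vc=[5]
3: 0x14 (blk 5, set 1) → VC-HIT  vc=[21]
4: 0x17 (blk 5, set 1) → L1-HIT  vc=[21]
5: 0x16 (blk 5, set 1) → L1-HIT  vc=[21]
6: 0x57 (blk 21, set 1) → VC-HIT  vc=[5]
7: 0x27 (blk 9, set 1) → MISS  vc=[5, 21]
8: 0x56 (blk 21, set 1) → VC-HIT  vc=[5, 9]
9: 0x17 (blk 5, set 1) → VC-HIT  vc=[21, 9]
10: 0x14 (blk 5, set 1) → L1-HIT  vc=[21, 9]
11: 0x6f (blk 27, set 3) → MISS  vc=[21, 9]
12: 0x44 (blk 17, set 1) → MISS  vc=[21, 9, 5]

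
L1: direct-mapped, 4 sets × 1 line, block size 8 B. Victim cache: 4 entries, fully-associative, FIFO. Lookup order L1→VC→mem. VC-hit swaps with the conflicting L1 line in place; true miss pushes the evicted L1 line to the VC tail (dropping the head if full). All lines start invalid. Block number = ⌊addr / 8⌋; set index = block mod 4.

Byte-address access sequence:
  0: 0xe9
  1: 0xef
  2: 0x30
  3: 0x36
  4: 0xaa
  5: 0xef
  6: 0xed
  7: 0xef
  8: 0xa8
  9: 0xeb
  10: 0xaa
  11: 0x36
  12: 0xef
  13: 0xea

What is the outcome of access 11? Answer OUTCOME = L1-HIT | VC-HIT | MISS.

#0 0xe9→b29/s1 MISS; vc=[]
#1 0xef→b29/s1 L1-HIT; vc=[]
#2 0x30→b6/s2 MISS; vc=[]
#3 0x36→b6/s2 L1-HIT; vc=[]
#4 0xaa→b21/s1 MISS; vc=[29]
#5 0xef→b29/s1 VC-HIT; vc=[21]
#6 0xed→b29/s1 L1-HIT; vc=[21]
#7 0xef→b29/s1 L1-HIT; vc=[21]
#8 0xa8→b21/s1 VC-HIT; vc=[29]
#9 0xeb→b29/s1 VC-HIT; vc=[21]
#10 0xaa→b21/s1 VC-HIT; vc=[29]
#11 0x36→b6/s2 L1-HIT; vc=[29]
#12 0xef→b29/s1 VC-HIT; vc=[21]
#13 0xea→b29/s1 L1-HIT; vc=[21]

OUTCOME = L1-HIT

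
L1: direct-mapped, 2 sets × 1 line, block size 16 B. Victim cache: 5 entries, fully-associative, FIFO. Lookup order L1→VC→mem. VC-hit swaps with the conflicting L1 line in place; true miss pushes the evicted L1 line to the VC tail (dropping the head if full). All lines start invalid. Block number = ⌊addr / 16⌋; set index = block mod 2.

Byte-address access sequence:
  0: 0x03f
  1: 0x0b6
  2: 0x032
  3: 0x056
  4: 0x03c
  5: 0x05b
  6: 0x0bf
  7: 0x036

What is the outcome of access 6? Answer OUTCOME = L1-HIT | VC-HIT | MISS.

OUTCOME = VC-HIT

  [0] addr=0x3f blk=3 s=1: MISS | VC []
  [1] addr=0xb6 blk=11 s=1: MISS | VC [3]
  [2] addr=0x32 blk=3 s=1: VC-HIT | VC [11]
  [3] addr=0x56 blk=5 s=1: MISS | VC [11, 3]
  [4] addr=0x3c blk=3 s=1: VC-HIT | VC [11, 5]
  [5] addr=0x5b blk=5 s=1: VC-HIT | VC [11, 3]
  [6] addr=0xbf blk=11 s=1: VC-HIT | VC [5, 3]
  [7] addr=0x36 blk=3 s=1: VC-HIT | VC [5, 11]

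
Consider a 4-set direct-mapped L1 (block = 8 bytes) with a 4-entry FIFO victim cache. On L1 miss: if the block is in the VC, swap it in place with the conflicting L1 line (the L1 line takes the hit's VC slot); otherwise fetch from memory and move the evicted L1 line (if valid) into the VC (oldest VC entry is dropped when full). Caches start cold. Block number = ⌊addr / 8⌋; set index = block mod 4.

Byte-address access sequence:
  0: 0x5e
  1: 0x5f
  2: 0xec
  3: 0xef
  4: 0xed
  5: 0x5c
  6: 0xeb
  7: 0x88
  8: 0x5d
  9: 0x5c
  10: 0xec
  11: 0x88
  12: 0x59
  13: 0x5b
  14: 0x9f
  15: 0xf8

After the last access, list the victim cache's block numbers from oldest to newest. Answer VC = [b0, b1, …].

0: 0x5e (blk 11, set 3) → MISS  vc=[]
1: 0x5f (blk 11, set 3) → L1-HIT  vc=[]
2: 0xec (blk 29, set 1) → MISS  vc=[]
3: 0xef (blk 29, set 1) → L1-HIT  vc=[]
4: 0xed (blk 29, set 1) → L1-HIT  vc=[]
5: 0x5c (blk 11, set 3) → L1-HIT  vc=[]
6: 0xeb (blk 29, set 1) → L1-HIT  vc=[]
7: 0x88 (blk 17, set 1) → MISS  vc=[29]
8: 0x5d (blk 11, set 3) → L1-HIT  vc=[29]
9: 0x5c (blk 11, set 3) → L1-HIT  vc=[29]
10: 0xec (blk 29, set 1) → VC-HIT  vc=[17]
11: 0x88 (blk 17, set 1) → VC-HIT  vc=[29]
12: 0x59 (blk 11, set 3) → L1-HIT  vc=[29]
13: 0x5b (blk 11, set 3) → L1-HIT  vc=[29]
14: 0x9f (blk 19, set 3) → MISS  vc=[29, 11]
15: 0xf8 (blk 31, set 3) → MISS  vc=[29, 11, 19]

VC = [29, 11, 19]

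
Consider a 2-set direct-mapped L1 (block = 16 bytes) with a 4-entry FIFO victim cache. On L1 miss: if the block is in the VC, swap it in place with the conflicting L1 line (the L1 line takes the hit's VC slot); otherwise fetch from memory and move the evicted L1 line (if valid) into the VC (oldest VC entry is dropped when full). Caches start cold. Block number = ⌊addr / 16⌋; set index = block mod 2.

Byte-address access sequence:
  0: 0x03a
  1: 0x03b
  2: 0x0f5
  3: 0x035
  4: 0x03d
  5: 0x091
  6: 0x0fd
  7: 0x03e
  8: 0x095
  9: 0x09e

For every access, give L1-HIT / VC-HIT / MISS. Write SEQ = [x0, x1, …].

#0 0x3a→b3/s1 MISS; vc=[]
#1 0x3b→b3/s1 L1-HIT; vc=[]
#2 0xf5→b15/s1 MISS; vc=[3]
#3 0x35→b3/s1 VC-HIT; vc=[15]
#4 0x3d→b3/s1 L1-HIT; vc=[15]
#5 0x91→b9/s1 MISS; vc=[15,3]
#6 0xfd→b15/s1 VC-HIT; vc=[9,3]
#7 0x3e→b3/s1 VC-HIT; vc=[9,15]
#8 0x95→b9/s1 VC-HIT; vc=[3,15]
#9 0x9e→b9/s1 L1-HIT; vc=[3,15]

SEQ = [MISS, L1-HIT, MISS, VC-HIT, L1-HIT, MISS, VC-HIT, VC-HIT, VC-HIT, L1-HIT]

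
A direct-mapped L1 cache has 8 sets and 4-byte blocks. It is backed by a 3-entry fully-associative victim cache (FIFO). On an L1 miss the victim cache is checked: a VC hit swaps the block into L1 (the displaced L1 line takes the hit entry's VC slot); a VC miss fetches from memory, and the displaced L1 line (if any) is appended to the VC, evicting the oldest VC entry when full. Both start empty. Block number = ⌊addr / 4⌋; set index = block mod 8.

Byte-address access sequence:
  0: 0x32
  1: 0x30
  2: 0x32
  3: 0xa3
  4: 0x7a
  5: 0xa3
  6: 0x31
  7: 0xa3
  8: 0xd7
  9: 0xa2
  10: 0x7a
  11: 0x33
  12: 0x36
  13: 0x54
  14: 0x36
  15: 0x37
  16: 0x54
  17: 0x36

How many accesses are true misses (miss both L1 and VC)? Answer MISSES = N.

MISSES = 6

0: 0x32 (blk 12, set 4) → MISS  vc=[]
1: 0x30 (blk 12, set 4) → L1-HIT  vc=[]
2: 0x32 (blk 12, set 4) → L1-HIT  vc=[]
3: 0xa3 (blk 40, set 0) → MISS  vc=[]
4: 0x7a (blk 30, set 6) → MISS  vc=[]
5: 0xa3 (blk 40, set 0) → L1-HIT  vc=[]
6: 0x31 (blk 12, set 4) → L1-HIT  vc=[]
7: 0xa3 (blk 40, set 0) → L1-HIT  vc=[]
8: 0xd7 (blk 53, set 5) → MISS  vc=[]
9: 0xa2 (blk 40, set 0) → L1-HIT  vc=[]
10: 0x7a (blk 30, set 6) → L1-HIT  vc=[]
11: 0x33 (blk 12, set 4) → L1-HIT  vc=[]
12: 0x36 (blk 13, set 5) → MISS  vc=[53]
13: 0x54 (blk 21, set 5) → MISS  vc=[53, 13]
14: 0x36 (blk 13, set 5) → VC-HIT  vc=[53, 21]
15: 0x37 (blk 13, set 5) → L1-HIT  vc=[53, 21]
16: 0x54 (blk 21, set 5) → VC-HIT  vc=[53, 13]
17: 0x36 (blk 13, set 5) → VC-HIT  vc=[53, 21]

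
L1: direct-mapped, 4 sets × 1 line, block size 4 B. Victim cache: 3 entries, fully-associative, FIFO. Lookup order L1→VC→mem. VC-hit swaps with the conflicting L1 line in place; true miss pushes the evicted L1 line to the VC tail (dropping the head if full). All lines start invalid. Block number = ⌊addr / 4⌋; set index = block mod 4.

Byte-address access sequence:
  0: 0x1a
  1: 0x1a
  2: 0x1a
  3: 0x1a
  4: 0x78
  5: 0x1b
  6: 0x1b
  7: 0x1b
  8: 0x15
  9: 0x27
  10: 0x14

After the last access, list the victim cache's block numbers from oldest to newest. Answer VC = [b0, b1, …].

  [0] addr=0x1a blk=6 s=2: MISS | VC []
  [1] addr=0x1a blk=6 s=2: L1-HIT | VC []
  [2] addr=0x1a blk=6 s=2: L1-HIT | VC []
  [3] addr=0x1a blk=6 s=2: L1-HIT | VC []
  [4] addr=0x78 blk=30 s=2: MISS | VC [6]
  [5] addr=0x1b blk=6 s=2: VC-HIT | VC [30]
  [6] addr=0x1b blk=6 s=2: L1-HIT | VC [30]
  [7] addr=0x1b blk=6 s=2: L1-HIT | VC [30]
  [8] addr=0x15 blk=5 s=1: MISS | VC [30]
  [9] addr=0x27 blk=9 s=1: MISS | VC [30, 5]
  [10] addr=0x14 blk=5 s=1: VC-HIT | VC [30, 9]

VC = [30, 9]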